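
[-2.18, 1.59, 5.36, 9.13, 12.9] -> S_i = -2.18 + 3.77*i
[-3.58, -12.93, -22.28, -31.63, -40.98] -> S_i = -3.58 + -9.35*i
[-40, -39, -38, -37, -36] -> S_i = -40 + 1*i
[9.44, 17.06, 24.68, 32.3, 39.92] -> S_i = 9.44 + 7.62*i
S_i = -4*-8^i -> [-4, 32, -256, 2048, -16384]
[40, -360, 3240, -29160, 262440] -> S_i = 40*-9^i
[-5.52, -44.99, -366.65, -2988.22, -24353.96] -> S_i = -5.52*8.15^i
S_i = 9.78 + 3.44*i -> [9.78, 13.22, 16.66, 20.1, 23.54]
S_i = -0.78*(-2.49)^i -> [-0.78, 1.94, -4.84, 12.04, -29.98]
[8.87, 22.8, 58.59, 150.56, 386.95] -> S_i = 8.87*2.57^i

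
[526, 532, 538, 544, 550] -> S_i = 526 + 6*i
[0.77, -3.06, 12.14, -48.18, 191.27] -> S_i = 0.77*(-3.97)^i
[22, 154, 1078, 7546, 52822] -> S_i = 22*7^i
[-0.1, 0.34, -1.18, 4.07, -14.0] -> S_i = -0.10*(-3.44)^i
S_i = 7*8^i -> [7, 56, 448, 3584, 28672]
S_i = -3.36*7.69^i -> [-3.36, -25.84, -198.7, -1527.98, -11750.18]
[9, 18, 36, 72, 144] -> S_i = 9*2^i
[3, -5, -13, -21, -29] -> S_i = 3 + -8*i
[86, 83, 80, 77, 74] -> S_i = 86 + -3*i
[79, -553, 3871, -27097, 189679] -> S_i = 79*-7^i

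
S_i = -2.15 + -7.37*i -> [-2.15, -9.52, -16.89, -24.26, -31.63]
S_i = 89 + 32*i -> [89, 121, 153, 185, 217]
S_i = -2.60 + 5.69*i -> [-2.6, 3.09, 8.78, 14.47, 20.16]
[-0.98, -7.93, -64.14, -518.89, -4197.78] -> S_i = -0.98*8.09^i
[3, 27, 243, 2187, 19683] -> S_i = 3*9^i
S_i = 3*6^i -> [3, 18, 108, 648, 3888]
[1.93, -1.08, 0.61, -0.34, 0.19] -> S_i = 1.93*(-0.56)^i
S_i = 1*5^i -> [1, 5, 25, 125, 625]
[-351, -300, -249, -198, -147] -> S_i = -351 + 51*i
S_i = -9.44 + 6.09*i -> [-9.44, -3.35, 2.74, 8.83, 14.92]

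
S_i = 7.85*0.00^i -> [7.85, 0.0, 0.0, 0.0, 0.0]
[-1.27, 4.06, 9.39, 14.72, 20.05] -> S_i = -1.27 + 5.33*i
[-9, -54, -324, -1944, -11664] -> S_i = -9*6^i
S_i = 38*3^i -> [38, 114, 342, 1026, 3078]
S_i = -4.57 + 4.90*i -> [-4.57, 0.33, 5.23, 10.13, 15.03]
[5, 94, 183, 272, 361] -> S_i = 5 + 89*i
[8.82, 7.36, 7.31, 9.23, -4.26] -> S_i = Random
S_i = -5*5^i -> [-5, -25, -125, -625, -3125]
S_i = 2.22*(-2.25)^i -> [2.22, -5.0, 11.24, -25.29, 56.9]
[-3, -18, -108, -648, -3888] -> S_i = -3*6^i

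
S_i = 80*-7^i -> [80, -560, 3920, -27440, 192080]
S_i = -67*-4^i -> [-67, 268, -1072, 4288, -17152]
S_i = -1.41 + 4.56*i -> [-1.41, 3.15, 7.71, 12.27, 16.83]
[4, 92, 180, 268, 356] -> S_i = 4 + 88*i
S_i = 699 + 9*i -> [699, 708, 717, 726, 735]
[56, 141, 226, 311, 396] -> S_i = 56 + 85*i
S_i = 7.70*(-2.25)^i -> [7.7, -17.32, 38.98, -87.71, 197.34]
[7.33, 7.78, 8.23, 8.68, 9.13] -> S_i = 7.33 + 0.45*i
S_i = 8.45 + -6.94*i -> [8.45, 1.51, -5.43, -12.37, -19.31]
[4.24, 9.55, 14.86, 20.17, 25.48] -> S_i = 4.24 + 5.31*i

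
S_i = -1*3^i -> [-1, -3, -9, -27, -81]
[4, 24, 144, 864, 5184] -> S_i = 4*6^i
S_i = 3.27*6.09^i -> [3.27, 19.91, 121.28, 738.58, 4497.97]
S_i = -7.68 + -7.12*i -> [-7.68, -14.8, -21.92, -29.04, -36.16]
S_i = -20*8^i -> [-20, -160, -1280, -10240, -81920]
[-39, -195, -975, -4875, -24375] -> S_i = -39*5^i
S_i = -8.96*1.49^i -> [-8.96, -13.35, -19.89, -29.64, -44.16]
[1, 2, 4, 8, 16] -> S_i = 1*2^i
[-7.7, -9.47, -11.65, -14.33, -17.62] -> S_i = -7.70*1.23^i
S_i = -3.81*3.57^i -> [-3.81, -13.6, -48.56, -173.35, -618.87]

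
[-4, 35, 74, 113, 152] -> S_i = -4 + 39*i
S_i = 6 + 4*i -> [6, 10, 14, 18, 22]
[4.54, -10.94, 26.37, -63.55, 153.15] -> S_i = 4.54*(-2.41)^i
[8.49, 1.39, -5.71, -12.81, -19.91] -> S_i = 8.49 + -7.10*i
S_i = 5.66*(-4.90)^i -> [5.66, -27.73, 135.9, -665.89, 3262.88]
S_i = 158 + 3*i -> [158, 161, 164, 167, 170]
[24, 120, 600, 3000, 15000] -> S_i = 24*5^i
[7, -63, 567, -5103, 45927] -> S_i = 7*-9^i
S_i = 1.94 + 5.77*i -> [1.94, 7.71, 13.48, 19.25, 25.02]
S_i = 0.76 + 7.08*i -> [0.76, 7.84, 14.92, 22.0, 29.08]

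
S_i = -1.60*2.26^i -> [-1.6, -3.62, -8.17, -18.47, -41.74]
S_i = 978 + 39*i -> [978, 1017, 1056, 1095, 1134]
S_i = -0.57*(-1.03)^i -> [-0.57, 0.59, -0.6, 0.62, -0.64]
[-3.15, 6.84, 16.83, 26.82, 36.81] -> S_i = -3.15 + 9.99*i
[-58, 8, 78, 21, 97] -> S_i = Random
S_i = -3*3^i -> [-3, -9, -27, -81, -243]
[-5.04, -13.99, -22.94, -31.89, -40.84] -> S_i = -5.04 + -8.95*i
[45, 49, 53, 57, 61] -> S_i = 45 + 4*i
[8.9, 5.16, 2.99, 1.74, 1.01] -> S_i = 8.90*0.58^i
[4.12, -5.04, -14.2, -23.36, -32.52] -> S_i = 4.12 + -9.16*i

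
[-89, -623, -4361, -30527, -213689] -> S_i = -89*7^i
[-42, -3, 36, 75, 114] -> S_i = -42 + 39*i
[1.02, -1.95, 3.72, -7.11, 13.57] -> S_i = 1.02*(-1.91)^i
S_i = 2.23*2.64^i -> [2.23, 5.89, 15.54, 41.03, 108.32]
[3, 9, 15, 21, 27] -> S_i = 3 + 6*i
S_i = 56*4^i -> [56, 224, 896, 3584, 14336]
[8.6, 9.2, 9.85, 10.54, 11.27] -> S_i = 8.60*1.07^i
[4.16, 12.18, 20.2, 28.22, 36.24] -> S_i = 4.16 + 8.02*i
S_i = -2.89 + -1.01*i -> [-2.89, -3.9, -4.91, -5.92, -6.93]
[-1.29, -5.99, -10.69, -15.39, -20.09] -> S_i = -1.29 + -4.70*i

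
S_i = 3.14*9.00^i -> [3.14, 28.26, 254.34, 2289.06, 20601.54]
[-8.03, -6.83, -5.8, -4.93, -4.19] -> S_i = -8.03*0.85^i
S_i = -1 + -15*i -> [-1, -16, -31, -46, -61]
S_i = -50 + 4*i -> [-50, -46, -42, -38, -34]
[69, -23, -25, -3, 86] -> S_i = Random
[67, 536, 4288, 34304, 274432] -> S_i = 67*8^i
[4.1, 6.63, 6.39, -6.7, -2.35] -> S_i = Random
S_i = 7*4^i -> [7, 28, 112, 448, 1792]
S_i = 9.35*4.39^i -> [9.35, 41.05, 180.19, 791.05, 3472.72]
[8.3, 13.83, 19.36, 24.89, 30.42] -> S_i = 8.30 + 5.53*i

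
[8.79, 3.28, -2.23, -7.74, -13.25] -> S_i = 8.79 + -5.51*i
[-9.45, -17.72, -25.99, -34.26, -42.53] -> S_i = -9.45 + -8.27*i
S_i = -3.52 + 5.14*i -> [-3.52, 1.62, 6.76, 11.9, 17.04]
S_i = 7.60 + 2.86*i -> [7.6, 10.46, 13.32, 16.18, 19.04]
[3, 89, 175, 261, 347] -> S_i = 3 + 86*i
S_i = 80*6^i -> [80, 480, 2880, 17280, 103680]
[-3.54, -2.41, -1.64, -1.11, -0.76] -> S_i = -3.54*0.68^i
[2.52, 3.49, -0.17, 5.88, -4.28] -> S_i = Random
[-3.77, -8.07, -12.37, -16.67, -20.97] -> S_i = -3.77 + -4.30*i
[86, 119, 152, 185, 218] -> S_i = 86 + 33*i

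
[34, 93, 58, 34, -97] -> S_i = Random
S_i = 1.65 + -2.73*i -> [1.65, -1.08, -3.81, -6.54, -9.27]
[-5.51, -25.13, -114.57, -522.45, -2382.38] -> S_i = -5.51*4.56^i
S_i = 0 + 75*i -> [0, 75, 150, 225, 300]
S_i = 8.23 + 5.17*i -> [8.23, 13.4, 18.57, 23.74, 28.91]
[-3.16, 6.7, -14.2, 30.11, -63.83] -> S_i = -3.16*(-2.12)^i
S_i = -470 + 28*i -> [-470, -442, -414, -386, -358]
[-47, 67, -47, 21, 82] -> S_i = Random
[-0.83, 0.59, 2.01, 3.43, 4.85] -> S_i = -0.83 + 1.42*i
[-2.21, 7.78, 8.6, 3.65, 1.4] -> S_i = Random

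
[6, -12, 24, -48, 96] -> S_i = 6*-2^i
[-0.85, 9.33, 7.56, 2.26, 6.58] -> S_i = Random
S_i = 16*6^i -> [16, 96, 576, 3456, 20736]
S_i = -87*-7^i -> [-87, 609, -4263, 29841, -208887]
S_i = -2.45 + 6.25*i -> [-2.45, 3.8, 10.05, 16.3, 22.55]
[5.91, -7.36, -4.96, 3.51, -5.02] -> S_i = Random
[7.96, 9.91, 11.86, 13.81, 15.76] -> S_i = 7.96 + 1.95*i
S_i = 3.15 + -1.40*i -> [3.15, 1.75, 0.35, -1.05, -2.45]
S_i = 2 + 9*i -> [2, 11, 20, 29, 38]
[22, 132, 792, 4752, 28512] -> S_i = 22*6^i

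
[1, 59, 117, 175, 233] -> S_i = 1 + 58*i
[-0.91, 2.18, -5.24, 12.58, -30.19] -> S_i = -0.91*(-2.40)^i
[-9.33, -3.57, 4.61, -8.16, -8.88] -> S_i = Random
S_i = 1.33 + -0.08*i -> [1.33, 1.25, 1.17, 1.09, 1.01]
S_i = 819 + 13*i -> [819, 832, 845, 858, 871]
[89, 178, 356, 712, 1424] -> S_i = 89*2^i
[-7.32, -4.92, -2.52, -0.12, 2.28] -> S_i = -7.32 + 2.40*i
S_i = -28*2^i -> [-28, -56, -112, -224, -448]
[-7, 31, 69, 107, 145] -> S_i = -7 + 38*i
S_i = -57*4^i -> [-57, -228, -912, -3648, -14592]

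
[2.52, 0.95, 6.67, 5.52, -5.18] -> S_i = Random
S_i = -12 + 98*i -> [-12, 86, 184, 282, 380]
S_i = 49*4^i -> [49, 196, 784, 3136, 12544]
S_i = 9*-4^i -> [9, -36, 144, -576, 2304]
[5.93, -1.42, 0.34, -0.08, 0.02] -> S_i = 5.93*(-0.24)^i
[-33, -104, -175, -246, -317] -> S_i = -33 + -71*i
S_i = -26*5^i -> [-26, -130, -650, -3250, -16250]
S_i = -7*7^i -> [-7, -49, -343, -2401, -16807]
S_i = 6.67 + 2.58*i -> [6.67, 9.25, 11.83, 14.41, 16.99]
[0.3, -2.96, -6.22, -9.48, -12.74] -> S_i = 0.30 + -3.26*i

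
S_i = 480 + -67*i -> [480, 413, 346, 279, 212]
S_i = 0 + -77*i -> [0, -77, -154, -231, -308]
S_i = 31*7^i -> [31, 217, 1519, 10633, 74431]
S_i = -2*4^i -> [-2, -8, -32, -128, -512]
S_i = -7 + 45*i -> [-7, 38, 83, 128, 173]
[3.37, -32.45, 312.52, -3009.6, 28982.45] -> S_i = 3.37*(-9.63)^i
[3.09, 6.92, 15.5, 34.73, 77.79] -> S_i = 3.09*2.24^i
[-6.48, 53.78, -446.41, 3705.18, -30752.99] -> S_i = -6.48*(-8.30)^i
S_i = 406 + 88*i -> [406, 494, 582, 670, 758]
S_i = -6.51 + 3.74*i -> [-6.51, -2.77, 0.97, 4.71, 8.45]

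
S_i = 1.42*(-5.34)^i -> [1.42, -7.58, 40.49, -216.23, 1154.66]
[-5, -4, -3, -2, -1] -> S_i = -5 + 1*i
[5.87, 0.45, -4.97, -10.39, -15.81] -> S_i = 5.87 + -5.42*i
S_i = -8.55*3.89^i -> [-8.55, -33.26, -129.38, -503.29, -1957.78]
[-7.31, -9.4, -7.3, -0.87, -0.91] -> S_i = Random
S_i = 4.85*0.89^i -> [4.85, 4.32, 3.84, 3.42, 3.04]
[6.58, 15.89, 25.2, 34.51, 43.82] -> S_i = 6.58 + 9.31*i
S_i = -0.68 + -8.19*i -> [-0.68, -8.87, -17.06, -25.25, -33.44]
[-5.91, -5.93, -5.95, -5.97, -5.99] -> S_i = -5.91 + -0.02*i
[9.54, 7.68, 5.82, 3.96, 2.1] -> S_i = 9.54 + -1.86*i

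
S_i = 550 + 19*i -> [550, 569, 588, 607, 626]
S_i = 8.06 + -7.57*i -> [8.06, 0.49, -7.08, -14.65, -22.22]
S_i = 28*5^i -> [28, 140, 700, 3500, 17500]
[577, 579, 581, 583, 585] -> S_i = 577 + 2*i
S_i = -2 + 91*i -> [-2, 89, 180, 271, 362]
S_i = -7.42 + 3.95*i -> [-7.42, -3.47, 0.48, 4.43, 8.38]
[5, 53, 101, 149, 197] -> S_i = 5 + 48*i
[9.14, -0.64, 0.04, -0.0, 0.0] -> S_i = 9.14*(-0.07)^i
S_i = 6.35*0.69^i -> [6.35, 4.38, 3.02, 2.09, 1.44]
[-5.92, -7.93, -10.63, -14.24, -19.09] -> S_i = -5.92*1.34^i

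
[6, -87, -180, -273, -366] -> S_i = 6 + -93*i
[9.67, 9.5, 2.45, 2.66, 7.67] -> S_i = Random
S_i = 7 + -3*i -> [7, 4, 1, -2, -5]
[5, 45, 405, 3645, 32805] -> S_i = 5*9^i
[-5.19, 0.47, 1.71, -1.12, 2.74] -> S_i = Random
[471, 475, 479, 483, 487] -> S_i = 471 + 4*i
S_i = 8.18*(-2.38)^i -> [8.18, -19.47, 46.33, -110.28, 262.46]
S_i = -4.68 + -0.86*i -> [-4.68, -5.54, -6.4, -7.26, -8.12]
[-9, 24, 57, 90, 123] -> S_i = -9 + 33*i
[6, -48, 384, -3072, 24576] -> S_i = 6*-8^i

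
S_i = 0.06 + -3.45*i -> [0.06, -3.39, -6.84, -10.29, -13.74]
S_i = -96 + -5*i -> [-96, -101, -106, -111, -116]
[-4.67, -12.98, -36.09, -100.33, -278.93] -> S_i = -4.67*2.78^i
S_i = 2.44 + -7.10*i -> [2.44, -4.66, -11.76, -18.86, -25.96]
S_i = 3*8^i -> [3, 24, 192, 1536, 12288]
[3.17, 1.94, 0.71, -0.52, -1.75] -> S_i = 3.17 + -1.23*i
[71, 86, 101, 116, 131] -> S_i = 71 + 15*i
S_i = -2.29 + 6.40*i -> [-2.29, 4.11, 10.51, 16.91, 23.31]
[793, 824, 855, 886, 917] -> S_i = 793 + 31*i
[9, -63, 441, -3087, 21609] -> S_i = 9*-7^i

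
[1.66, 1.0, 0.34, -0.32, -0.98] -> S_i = 1.66 + -0.66*i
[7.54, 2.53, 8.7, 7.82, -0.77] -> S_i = Random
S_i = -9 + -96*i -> [-9, -105, -201, -297, -393]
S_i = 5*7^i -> [5, 35, 245, 1715, 12005]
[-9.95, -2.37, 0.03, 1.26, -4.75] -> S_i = Random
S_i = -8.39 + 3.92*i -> [-8.39, -4.47, -0.55, 3.37, 7.29]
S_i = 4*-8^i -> [4, -32, 256, -2048, 16384]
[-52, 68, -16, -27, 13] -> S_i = Random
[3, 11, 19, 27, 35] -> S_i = 3 + 8*i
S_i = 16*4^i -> [16, 64, 256, 1024, 4096]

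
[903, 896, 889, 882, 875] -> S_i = 903 + -7*i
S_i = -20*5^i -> [-20, -100, -500, -2500, -12500]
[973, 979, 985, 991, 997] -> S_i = 973 + 6*i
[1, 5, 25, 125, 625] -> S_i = 1*5^i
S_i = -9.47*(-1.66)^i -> [-9.47, 15.72, -26.1, 43.32, -71.91]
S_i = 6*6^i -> [6, 36, 216, 1296, 7776]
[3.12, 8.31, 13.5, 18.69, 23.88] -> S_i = 3.12 + 5.19*i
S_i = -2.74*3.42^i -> [-2.74, -9.37, -32.05, -109.6, -374.85]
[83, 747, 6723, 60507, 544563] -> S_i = 83*9^i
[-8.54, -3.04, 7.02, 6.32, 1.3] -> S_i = Random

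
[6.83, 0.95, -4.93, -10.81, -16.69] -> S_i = 6.83 + -5.88*i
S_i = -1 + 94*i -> [-1, 93, 187, 281, 375]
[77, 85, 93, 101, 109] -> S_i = 77 + 8*i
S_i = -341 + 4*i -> [-341, -337, -333, -329, -325]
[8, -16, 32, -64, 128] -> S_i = 8*-2^i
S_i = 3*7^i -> [3, 21, 147, 1029, 7203]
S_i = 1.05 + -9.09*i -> [1.05, -8.04, -17.13, -26.22, -35.31]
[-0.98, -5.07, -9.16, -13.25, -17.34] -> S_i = -0.98 + -4.09*i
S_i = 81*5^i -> [81, 405, 2025, 10125, 50625]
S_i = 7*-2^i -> [7, -14, 28, -56, 112]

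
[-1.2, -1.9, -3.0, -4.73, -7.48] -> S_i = -1.20*1.58^i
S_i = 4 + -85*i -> [4, -81, -166, -251, -336]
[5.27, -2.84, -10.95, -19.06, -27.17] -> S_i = 5.27 + -8.11*i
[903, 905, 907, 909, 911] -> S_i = 903 + 2*i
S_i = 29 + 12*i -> [29, 41, 53, 65, 77]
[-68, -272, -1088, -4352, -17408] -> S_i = -68*4^i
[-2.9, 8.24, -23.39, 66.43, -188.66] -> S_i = -2.90*(-2.84)^i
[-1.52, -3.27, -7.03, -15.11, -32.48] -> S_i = -1.52*2.15^i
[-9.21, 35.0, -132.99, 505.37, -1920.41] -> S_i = -9.21*(-3.80)^i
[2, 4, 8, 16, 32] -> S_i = 2*2^i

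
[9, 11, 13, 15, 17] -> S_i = 9 + 2*i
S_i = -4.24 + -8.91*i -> [-4.24, -13.15, -22.06, -30.97, -39.88]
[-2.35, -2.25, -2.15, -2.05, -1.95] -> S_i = -2.35 + 0.10*i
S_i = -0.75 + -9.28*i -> [-0.75, -10.03, -19.31, -28.59, -37.87]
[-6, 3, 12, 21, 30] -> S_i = -6 + 9*i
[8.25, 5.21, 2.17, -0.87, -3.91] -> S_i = 8.25 + -3.04*i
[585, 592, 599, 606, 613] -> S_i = 585 + 7*i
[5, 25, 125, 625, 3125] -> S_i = 5*5^i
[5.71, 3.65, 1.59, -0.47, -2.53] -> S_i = 5.71 + -2.06*i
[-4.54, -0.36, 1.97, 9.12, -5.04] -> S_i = Random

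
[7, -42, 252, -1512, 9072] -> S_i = 7*-6^i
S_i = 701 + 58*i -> [701, 759, 817, 875, 933]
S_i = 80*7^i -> [80, 560, 3920, 27440, 192080]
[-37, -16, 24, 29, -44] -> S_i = Random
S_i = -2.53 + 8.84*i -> [-2.53, 6.31, 15.15, 23.99, 32.83]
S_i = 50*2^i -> [50, 100, 200, 400, 800]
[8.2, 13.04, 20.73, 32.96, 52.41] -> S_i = 8.20*1.59^i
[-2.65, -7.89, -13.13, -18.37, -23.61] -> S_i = -2.65 + -5.24*i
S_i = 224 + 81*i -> [224, 305, 386, 467, 548]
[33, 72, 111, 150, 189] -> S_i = 33 + 39*i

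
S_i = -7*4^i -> [-7, -28, -112, -448, -1792]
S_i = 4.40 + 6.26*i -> [4.4, 10.66, 16.92, 23.18, 29.44]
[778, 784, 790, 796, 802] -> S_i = 778 + 6*i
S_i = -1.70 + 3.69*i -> [-1.7, 1.99, 5.68, 9.37, 13.06]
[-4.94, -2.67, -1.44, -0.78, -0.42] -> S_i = -4.94*0.54^i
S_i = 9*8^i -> [9, 72, 576, 4608, 36864]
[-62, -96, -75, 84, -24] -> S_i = Random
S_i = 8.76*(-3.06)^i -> [8.76, -26.81, 82.03, -251.0, 768.05]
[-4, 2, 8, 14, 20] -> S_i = -4 + 6*i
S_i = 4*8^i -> [4, 32, 256, 2048, 16384]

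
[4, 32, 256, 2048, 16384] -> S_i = 4*8^i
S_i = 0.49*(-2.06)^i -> [0.49, -1.01, 2.08, -4.28, 8.82]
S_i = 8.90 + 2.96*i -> [8.9, 11.86, 14.82, 17.78, 20.74]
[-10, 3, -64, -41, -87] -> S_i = Random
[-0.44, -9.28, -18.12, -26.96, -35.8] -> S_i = -0.44 + -8.84*i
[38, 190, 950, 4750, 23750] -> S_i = 38*5^i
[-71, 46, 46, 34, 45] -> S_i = Random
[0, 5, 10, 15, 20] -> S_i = 0 + 5*i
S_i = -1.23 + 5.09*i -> [-1.23, 3.86, 8.95, 14.04, 19.13]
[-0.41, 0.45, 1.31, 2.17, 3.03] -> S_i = -0.41 + 0.86*i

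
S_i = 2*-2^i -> [2, -4, 8, -16, 32]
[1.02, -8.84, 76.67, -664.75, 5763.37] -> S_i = 1.02*(-8.67)^i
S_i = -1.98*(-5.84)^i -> [-1.98, 11.56, -67.53, 394.37, -2303.12]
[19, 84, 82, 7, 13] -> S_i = Random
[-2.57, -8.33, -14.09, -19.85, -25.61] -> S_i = -2.57 + -5.76*i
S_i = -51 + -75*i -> [-51, -126, -201, -276, -351]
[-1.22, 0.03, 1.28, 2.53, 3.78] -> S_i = -1.22 + 1.25*i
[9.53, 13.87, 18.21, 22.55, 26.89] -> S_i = 9.53 + 4.34*i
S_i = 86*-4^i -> [86, -344, 1376, -5504, 22016]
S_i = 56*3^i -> [56, 168, 504, 1512, 4536]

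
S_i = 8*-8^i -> [8, -64, 512, -4096, 32768]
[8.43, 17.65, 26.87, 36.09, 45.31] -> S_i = 8.43 + 9.22*i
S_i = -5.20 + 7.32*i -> [-5.2, 2.12, 9.44, 16.76, 24.08]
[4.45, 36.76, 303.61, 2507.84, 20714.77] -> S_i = 4.45*8.26^i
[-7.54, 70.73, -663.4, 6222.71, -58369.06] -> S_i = -7.54*(-9.38)^i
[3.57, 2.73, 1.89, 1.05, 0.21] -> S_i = 3.57 + -0.84*i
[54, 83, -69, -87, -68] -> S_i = Random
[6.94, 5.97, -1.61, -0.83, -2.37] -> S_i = Random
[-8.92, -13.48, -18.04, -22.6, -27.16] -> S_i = -8.92 + -4.56*i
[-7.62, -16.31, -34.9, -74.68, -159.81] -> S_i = -7.62*2.14^i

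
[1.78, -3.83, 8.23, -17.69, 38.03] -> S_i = 1.78*(-2.15)^i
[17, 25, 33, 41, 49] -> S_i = 17 + 8*i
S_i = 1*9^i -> [1, 9, 81, 729, 6561]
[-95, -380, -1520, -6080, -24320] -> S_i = -95*4^i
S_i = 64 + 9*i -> [64, 73, 82, 91, 100]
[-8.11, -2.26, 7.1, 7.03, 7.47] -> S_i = Random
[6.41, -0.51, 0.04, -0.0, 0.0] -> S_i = 6.41*(-0.08)^i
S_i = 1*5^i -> [1, 5, 25, 125, 625]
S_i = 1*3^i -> [1, 3, 9, 27, 81]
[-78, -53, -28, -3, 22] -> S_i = -78 + 25*i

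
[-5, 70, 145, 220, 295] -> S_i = -5 + 75*i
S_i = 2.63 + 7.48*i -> [2.63, 10.11, 17.59, 25.07, 32.55]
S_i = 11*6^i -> [11, 66, 396, 2376, 14256]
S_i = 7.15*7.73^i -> [7.15, 55.27, 427.23, 3302.51, 25528.42]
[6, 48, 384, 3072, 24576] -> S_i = 6*8^i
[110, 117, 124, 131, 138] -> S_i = 110 + 7*i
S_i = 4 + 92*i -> [4, 96, 188, 280, 372]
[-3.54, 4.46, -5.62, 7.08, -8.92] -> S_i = -3.54*(-1.26)^i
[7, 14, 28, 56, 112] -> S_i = 7*2^i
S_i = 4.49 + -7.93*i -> [4.49, -3.44, -11.37, -19.3, -27.23]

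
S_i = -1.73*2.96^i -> [-1.73, -5.12, -15.16, -44.87, -132.8]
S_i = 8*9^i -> [8, 72, 648, 5832, 52488]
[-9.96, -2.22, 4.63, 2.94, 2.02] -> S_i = Random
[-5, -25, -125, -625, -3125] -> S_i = -5*5^i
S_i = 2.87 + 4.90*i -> [2.87, 7.77, 12.67, 17.57, 22.47]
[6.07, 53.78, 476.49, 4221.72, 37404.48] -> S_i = 6.07*8.86^i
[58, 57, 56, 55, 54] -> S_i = 58 + -1*i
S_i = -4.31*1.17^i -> [-4.31, -5.04, -5.9, -6.9, -8.08]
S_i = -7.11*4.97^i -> [-7.11, -35.34, -175.62, -872.85, -4338.06]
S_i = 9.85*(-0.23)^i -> [9.85, -2.27, 0.52, -0.12, 0.03]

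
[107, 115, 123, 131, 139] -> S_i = 107 + 8*i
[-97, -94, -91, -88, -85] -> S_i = -97 + 3*i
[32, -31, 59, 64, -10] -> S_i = Random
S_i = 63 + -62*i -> [63, 1, -61, -123, -185]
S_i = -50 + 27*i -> [-50, -23, 4, 31, 58]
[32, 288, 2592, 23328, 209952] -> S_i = 32*9^i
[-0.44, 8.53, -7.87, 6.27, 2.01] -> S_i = Random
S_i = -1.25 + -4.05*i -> [-1.25, -5.3, -9.35, -13.4, -17.45]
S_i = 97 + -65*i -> [97, 32, -33, -98, -163]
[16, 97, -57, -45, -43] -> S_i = Random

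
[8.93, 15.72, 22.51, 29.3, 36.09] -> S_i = 8.93 + 6.79*i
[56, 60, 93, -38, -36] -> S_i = Random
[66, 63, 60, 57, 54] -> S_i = 66 + -3*i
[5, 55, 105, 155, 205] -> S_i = 5 + 50*i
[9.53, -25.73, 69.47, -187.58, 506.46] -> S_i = 9.53*(-2.70)^i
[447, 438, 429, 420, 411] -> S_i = 447 + -9*i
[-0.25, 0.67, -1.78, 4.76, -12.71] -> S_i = -0.25*(-2.67)^i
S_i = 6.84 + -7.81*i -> [6.84, -0.97, -8.78, -16.59, -24.4]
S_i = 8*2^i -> [8, 16, 32, 64, 128]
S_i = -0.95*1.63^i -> [-0.95, -1.55, -2.52, -4.11, -6.71]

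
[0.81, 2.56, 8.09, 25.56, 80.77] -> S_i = 0.81*3.16^i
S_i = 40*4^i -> [40, 160, 640, 2560, 10240]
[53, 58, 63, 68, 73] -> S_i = 53 + 5*i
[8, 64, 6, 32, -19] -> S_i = Random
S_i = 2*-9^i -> [2, -18, 162, -1458, 13122]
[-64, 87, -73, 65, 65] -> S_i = Random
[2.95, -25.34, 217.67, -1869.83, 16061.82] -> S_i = 2.95*(-8.59)^i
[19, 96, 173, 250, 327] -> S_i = 19 + 77*i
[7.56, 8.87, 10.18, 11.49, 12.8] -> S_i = 7.56 + 1.31*i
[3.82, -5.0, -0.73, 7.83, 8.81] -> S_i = Random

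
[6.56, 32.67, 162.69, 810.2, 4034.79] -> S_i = 6.56*4.98^i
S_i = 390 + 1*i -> [390, 391, 392, 393, 394]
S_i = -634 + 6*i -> [-634, -628, -622, -616, -610]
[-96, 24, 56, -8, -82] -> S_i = Random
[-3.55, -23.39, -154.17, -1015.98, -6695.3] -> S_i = -3.55*6.59^i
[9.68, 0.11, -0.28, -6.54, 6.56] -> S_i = Random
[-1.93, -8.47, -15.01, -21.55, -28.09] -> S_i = -1.93 + -6.54*i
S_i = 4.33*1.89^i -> [4.33, 8.18, 15.47, 29.23, 55.25]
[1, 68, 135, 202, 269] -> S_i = 1 + 67*i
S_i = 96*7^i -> [96, 672, 4704, 32928, 230496]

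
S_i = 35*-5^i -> [35, -175, 875, -4375, 21875]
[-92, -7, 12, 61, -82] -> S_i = Random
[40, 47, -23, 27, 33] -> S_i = Random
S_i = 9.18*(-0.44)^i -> [9.18, -4.04, 1.78, -0.78, 0.34]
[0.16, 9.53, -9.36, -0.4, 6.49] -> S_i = Random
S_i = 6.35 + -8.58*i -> [6.35, -2.23, -10.81, -19.39, -27.97]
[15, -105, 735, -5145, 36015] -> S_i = 15*-7^i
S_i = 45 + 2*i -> [45, 47, 49, 51, 53]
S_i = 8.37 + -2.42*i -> [8.37, 5.95, 3.53, 1.11, -1.31]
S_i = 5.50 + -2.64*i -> [5.5, 2.86, 0.22, -2.42, -5.06]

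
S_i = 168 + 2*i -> [168, 170, 172, 174, 176]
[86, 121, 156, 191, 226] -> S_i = 86 + 35*i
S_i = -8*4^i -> [-8, -32, -128, -512, -2048]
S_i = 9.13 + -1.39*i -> [9.13, 7.74, 6.35, 4.96, 3.57]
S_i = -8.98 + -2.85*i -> [-8.98, -11.83, -14.68, -17.53, -20.38]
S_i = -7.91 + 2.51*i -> [-7.91, -5.4, -2.89, -0.38, 2.13]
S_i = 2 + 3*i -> [2, 5, 8, 11, 14]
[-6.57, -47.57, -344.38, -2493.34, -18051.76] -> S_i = -6.57*7.24^i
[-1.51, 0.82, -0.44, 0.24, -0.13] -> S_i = -1.51*(-0.54)^i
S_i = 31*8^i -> [31, 248, 1984, 15872, 126976]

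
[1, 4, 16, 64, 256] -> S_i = 1*4^i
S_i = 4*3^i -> [4, 12, 36, 108, 324]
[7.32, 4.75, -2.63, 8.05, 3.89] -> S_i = Random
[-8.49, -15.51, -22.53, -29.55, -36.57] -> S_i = -8.49 + -7.02*i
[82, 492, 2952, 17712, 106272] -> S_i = 82*6^i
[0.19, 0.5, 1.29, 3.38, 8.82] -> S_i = 0.19*2.61^i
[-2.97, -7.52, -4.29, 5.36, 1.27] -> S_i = Random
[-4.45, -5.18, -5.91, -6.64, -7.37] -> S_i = -4.45 + -0.73*i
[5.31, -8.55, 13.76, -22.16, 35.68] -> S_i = 5.31*(-1.61)^i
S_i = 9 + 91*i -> [9, 100, 191, 282, 373]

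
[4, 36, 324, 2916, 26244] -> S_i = 4*9^i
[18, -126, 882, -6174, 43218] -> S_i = 18*-7^i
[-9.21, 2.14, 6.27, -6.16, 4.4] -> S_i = Random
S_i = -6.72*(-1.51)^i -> [-6.72, 10.15, -15.32, 23.14, -34.94]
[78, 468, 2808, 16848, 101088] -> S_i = 78*6^i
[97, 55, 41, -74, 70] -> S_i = Random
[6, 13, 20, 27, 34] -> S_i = 6 + 7*i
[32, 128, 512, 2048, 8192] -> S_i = 32*4^i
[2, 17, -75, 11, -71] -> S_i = Random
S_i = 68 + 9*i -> [68, 77, 86, 95, 104]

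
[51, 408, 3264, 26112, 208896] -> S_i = 51*8^i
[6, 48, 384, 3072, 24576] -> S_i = 6*8^i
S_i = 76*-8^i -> [76, -608, 4864, -38912, 311296]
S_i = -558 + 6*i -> [-558, -552, -546, -540, -534]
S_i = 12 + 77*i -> [12, 89, 166, 243, 320]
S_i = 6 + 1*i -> [6, 7, 8, 9, 10]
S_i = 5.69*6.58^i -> [5.69, 37.44, 246.36, 1621.03, 10666.35]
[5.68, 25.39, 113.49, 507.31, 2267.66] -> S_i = 5.68*4.47^i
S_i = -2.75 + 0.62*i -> [-2.75, -2.13, -1.51, -0.89, -0.27]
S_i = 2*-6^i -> [2, -12, 72, -432, 2592]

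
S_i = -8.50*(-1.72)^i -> [-8.5, 14.62, -25.15, 43.25, -74.39]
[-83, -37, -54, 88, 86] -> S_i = Random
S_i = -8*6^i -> [-8, -48, -288, -1728, -10368]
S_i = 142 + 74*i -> [142, 216, 290, 364, 438]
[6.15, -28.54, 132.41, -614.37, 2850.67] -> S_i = 6.15*(-4.64)^i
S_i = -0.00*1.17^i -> [-0.0, -0.0, -0.0, -0.0, -0.0]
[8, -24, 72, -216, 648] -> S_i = 8*-3^i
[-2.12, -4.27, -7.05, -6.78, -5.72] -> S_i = Random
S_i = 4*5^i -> [4, 20, 100, 500, 2500]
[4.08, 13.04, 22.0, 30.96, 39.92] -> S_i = 4.08 + 8.96*i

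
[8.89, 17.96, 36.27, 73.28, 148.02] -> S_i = 8.89*2.02^i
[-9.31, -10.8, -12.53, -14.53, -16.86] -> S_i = -9.31*1.16^i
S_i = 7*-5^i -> [7, -35, 175, -875, 4375]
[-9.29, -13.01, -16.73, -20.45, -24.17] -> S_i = -9.29 + -3.72*i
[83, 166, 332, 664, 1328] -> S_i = 83*2^i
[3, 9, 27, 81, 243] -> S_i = 3*3^i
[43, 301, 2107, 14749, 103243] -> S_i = 43*7^i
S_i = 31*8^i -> [31, 248, 1984, 15872, 126976]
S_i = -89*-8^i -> [-89, 712, -5696, 45568, -364544]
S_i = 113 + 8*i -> [113, 121, 129, 137, 145]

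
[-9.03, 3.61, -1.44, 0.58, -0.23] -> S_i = -9.03*(-0.40)^i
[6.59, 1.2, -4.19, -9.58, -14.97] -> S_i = 6.59 + -5.39*i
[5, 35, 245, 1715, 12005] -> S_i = 5*7^i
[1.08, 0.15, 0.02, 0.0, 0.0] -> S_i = 1.08*0.14^i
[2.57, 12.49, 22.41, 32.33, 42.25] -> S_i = 2.57 + 9.92*i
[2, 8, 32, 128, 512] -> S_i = 2*4^i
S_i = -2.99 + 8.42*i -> [-2.99, 5.43, 13.85, 22.27, 30.69]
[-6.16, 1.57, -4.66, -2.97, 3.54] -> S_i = Random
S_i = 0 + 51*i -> [0, 51, 102, 153, 204]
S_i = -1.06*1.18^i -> [-1.06, -1.25, -1.48, -1.74, -2.06]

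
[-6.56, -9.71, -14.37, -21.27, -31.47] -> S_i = -6.56*1.48^i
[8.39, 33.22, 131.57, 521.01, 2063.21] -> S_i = 8.39*3.96^i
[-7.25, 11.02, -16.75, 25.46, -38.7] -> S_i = -7.25*(-1.52)^i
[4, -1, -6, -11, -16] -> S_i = 4 + -5*i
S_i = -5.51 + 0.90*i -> [-5.51, -4.61, -3.71, -2.81, -1.91]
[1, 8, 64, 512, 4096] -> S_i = 1*8^i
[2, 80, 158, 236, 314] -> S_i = 2 + 78*i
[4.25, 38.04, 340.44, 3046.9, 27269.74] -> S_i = 4.25*8.95^i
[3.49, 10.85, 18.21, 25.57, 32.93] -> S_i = 3.49 + 7.36*i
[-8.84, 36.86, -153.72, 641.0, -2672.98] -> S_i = -8.84*(-4.17)^i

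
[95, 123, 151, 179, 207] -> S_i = 95 + 28*i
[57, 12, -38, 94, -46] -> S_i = Random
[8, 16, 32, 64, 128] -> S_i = 8*2^i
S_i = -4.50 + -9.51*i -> [-4.5, -14.01, -23.52, -33.03, -42.54]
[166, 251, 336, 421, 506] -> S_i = 166 + 85*i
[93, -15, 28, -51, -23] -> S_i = Random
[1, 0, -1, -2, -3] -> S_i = 1 + -1*i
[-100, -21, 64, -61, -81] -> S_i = Random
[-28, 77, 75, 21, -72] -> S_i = Random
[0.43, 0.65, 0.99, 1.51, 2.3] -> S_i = 0.43*1.52^i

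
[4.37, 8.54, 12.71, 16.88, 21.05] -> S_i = 4.37 + 4.17*i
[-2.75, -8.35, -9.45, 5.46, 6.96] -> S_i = Random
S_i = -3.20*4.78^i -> [-3.2, -15.3, -73.11, -349.49, -1670.56]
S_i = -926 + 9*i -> [-926, -917, -908, -899, -890]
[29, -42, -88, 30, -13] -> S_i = Random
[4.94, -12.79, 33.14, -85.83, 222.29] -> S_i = 4.94*(-2.59)^i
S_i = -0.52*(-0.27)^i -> [-0.52, 0.14, -0.04, 0.01, -0.0]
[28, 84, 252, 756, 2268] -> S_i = 28*3^i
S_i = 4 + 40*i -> [4, 44, 84, 124, 164]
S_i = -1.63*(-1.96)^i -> [-1.63, 3.19, -6.26, 12.27, -24.06]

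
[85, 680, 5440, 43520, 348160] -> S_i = 85*8^i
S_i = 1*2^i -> [1, 2, 4, 8, 16]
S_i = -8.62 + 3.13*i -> [-8.62, -5.49, -2.36, 0.77, 3.9]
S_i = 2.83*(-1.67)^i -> [2.83, -4.73, 7.89, -13.18, 22.01]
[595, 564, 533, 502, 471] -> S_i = 595 + -31*i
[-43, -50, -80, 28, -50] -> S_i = Random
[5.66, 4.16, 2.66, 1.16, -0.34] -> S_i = 5.66 + -1.50*i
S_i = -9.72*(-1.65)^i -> [-9.72, 16.04, -26.46, 43.66, -72.04]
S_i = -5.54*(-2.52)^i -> [-5.54, 13.96, -35.18, 88.66, -223.41]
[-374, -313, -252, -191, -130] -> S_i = -374 + 61*i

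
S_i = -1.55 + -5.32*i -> [-1.55, -6.87, -12.19, -17.51, -22.83]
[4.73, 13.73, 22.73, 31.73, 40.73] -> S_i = 4.73 + 9.00*i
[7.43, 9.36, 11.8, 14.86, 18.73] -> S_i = 7.43*1.26^i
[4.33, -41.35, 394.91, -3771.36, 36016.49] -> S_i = 4.33*(-9.55)^i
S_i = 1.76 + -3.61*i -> [1.76, -1.85, -5.46, -9.07, -12.68]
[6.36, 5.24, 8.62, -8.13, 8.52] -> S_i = Random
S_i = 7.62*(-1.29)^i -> [7.62, -9.83, 12.68, -16.36, 21.1]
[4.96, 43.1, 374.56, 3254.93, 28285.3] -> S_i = 4.96*8.69^i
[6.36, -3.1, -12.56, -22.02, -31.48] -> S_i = 6.36 + -9.46*i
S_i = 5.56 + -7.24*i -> [5.56, -1.68, -8.92, -16.16, -23.4]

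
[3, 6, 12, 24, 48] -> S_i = 3*2^i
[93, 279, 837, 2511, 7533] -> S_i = 93*3^i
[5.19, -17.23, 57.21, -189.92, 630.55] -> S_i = 5.19*(-3.32)^i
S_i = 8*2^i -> [8, 16, 32, 64, 128]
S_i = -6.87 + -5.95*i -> [-6.87, -12.82, -18.77, -24.72, -30.67]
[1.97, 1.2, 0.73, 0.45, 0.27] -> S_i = 1.97*0.61^i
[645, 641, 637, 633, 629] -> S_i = 645 + -4*i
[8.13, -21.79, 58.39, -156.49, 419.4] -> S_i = 8.13*(-2.68)^i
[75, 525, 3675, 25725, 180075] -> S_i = 75*7^i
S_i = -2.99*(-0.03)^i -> [-2.99, 0.09, -0.0, 0.0, -0.0]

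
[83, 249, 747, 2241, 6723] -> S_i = 83*3^i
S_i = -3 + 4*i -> [-3, 1, 5, 9, 13]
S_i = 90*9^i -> [90, 810, 7290, 65610, 590490]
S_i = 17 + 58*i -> [17, 75, 133, 191, 249]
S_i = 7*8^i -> [7, 56, 448, 3584, 28672]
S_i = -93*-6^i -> [-93, 558, -3348, 20088, -120528]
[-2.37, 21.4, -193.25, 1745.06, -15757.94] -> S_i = -2.37*(-9.03)^i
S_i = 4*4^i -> [4, 16, 64, 256, 1024]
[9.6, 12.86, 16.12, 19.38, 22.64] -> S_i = 9.60 + 3.26*i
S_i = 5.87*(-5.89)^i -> [5.87, -34.57, 203.64, -1199.46, 7064.79]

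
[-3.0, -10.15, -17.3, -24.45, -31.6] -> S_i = -3.00 + -7.15*i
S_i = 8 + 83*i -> [8, 91, 174, 257, 340]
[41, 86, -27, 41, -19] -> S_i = Random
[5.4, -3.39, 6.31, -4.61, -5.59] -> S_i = Random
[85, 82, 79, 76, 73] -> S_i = 85 + -3*i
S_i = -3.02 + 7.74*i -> [-3.02, 4.72, 12.46, 20.2, 27.94]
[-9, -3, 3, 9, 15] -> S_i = -9 + 6*i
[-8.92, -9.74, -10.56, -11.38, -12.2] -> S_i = -8.92 + -0.82*i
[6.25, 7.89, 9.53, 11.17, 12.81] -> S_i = 6.25 + 1.64*i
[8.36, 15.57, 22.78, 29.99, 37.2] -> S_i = 8.36 + 7.21*i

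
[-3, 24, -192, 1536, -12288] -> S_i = -3*-8^i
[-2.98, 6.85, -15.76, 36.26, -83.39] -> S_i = -2.98*(-2.30)^i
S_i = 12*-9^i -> [12, -108, 972, -8748, 78732]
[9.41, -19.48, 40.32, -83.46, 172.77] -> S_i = 9.41*(-2.07)^i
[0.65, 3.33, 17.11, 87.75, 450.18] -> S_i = 0.65*5.13^i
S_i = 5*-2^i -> [5, -10, 20, -40, 80]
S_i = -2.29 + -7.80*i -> [-2.29, -10.09, -17.89, -25.69, -33.49]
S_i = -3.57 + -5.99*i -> [-3.57, -9.56, -15.55, -21.54, -27.53]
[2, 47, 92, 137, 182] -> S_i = 2 + 45*i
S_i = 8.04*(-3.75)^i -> [8.04, -30.15, 113.06, -423.98, 1589.94]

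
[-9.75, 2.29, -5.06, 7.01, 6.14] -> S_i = Random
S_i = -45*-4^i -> [-45, 180, -720, 2880, -11520]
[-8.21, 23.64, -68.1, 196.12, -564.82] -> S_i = -8.21*(-2.88)^i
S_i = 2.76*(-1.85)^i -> [2.76, -5.11, 9.45, -17.48, 32.33]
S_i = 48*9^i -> [48, 432, 3888, 34992, 314928]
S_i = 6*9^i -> [6, 54, 486, 4374, 39366]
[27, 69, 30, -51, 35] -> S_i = Random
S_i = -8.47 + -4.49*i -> [-8.47, -12.96, -17.45, -21.94, -26.43]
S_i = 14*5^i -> [14, 70, 350, 1750, 8750]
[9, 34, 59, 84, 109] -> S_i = 9 + 25*i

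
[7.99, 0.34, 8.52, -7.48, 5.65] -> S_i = Random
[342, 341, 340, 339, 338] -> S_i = 342 + -1*i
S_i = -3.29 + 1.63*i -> [-3.29, -1.66, -0.03, 1.6, 3.23]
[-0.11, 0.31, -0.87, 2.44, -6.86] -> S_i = -0.11*(-2.81)^i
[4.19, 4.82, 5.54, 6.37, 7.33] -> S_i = 4.19*1.15^i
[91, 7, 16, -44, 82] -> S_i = Random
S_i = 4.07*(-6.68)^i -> [4.07, -27.19, 181.61, -1213.18, 8104.02]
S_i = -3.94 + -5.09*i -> [-3.94, -9.03, -14.12, -19.21, -24.3]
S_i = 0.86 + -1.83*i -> [0.86, -0.97, -2.8, -4.63, -6.46]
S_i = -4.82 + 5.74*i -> [-4.82, 0.92, 6.66, 12.4, 18.14]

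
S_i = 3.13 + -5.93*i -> [3.13, -2.8, -8.73, -14.66, -20.59]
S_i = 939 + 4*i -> [939, 943, 947, 951, 955]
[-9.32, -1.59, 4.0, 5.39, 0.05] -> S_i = Random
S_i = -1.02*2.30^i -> [-1.02, -2.35, -5.4, -12.41, -28.54]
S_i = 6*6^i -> [6, 36, 216, 1296, 7776]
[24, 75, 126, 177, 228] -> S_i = 24 + 51*i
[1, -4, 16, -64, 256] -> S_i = 1*-4^i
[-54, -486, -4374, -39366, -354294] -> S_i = -54*9^i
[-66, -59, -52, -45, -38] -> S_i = -66 + 7*i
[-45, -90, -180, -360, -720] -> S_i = -45*2^i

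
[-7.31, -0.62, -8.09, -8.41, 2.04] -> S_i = Random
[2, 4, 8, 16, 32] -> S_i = 2*2^i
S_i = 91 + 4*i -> [91, 95, 99, 103, 107]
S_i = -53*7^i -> [-53, -371, -2597, -18179, -127253]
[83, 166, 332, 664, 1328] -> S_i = 83*2^i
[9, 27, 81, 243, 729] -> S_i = 9*3^i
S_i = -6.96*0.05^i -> [-6.96, -0.35, -0.02, -0.0, -0.0]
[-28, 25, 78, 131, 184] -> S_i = -28 + 53*i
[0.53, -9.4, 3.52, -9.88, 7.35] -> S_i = Random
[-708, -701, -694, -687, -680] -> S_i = -708 + 7*i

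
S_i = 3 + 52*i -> [3, 55, 107, 159, 211]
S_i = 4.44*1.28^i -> [4.44, 5.68, 7.27, 9.31, 11.92]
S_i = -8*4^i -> [-8, -32, -128, -512, -2048]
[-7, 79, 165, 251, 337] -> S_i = -7 + 86*i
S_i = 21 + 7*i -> [21, 28, 35, 42, 49]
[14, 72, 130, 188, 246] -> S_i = 14 + 58*i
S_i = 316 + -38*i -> [316, 278, 240, 202, 164]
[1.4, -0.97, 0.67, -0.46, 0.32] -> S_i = 1.40*(-0.69)^i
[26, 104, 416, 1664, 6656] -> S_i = 26*4^i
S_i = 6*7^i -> [6, 42, 294, 2058, 14406]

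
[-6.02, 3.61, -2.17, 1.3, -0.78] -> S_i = -6.02*(-0.60)^i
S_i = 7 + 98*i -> [7, 105, 203, 301, 399]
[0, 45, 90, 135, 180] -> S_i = 0 + 45*i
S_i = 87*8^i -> [87, 696, 5568, 44544, 356352]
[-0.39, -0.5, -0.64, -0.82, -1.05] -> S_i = -0.39*1.28^i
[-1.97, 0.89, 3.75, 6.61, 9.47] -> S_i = -1.97 + 2.86*i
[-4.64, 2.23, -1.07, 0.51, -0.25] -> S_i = -4.64*(-0.48)^i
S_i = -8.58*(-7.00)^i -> [-8.58, 60.06, -420.42, 2942.94, -20600.58]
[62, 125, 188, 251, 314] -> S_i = 62 + 63*i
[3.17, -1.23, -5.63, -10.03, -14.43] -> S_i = 3.17 + -4.40*i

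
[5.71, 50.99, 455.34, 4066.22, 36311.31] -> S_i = 5.71*8.93^i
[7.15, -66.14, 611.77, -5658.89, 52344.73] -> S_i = 7.15*(-9.25)^i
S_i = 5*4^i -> [5, 20, 80, 320, 1280]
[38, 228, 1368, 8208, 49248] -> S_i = 38*6^i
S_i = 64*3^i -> [64, 192, 576, 1728, 5184]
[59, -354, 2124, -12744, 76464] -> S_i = 59*-6^i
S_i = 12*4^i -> [12, 48, 192, 768, 3072]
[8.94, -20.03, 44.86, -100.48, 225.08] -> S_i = 8.94*(-2.24)^i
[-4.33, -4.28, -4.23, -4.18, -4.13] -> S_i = -4.33 + 0.05*i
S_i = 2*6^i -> [2, 12, 72, 432, 2592]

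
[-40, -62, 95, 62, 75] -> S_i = Random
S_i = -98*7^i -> [-98, -686, -4802, -33614, -235298]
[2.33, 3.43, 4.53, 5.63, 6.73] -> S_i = 2.33 + 1.10*i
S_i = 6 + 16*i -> [6, 22, 38, 54, 70]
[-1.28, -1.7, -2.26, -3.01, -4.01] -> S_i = -1.28*1.33^i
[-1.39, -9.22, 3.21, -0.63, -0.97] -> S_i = Random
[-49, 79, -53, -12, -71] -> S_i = Random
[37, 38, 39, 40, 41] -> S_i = 37 + 1*i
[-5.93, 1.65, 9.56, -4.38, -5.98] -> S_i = Random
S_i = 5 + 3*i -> [5, 8, 11, 14, 17]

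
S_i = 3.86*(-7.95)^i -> [3.86, -30.69, 243.96, -1939.5, 15418.99]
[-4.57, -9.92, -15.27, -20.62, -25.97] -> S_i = -4.57 + -5.35*i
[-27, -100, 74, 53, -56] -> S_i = Random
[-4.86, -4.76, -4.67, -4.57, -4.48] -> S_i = -4.86*0.98^i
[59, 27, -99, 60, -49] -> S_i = Random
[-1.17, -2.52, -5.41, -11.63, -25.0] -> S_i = -1.17*2.15^i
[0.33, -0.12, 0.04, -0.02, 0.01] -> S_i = 0.33*(-0.36)^i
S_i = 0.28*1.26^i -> [0.28, 0.35, 0.44, 0.56, 0.71]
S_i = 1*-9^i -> [1, -9, 81, -729, 6561]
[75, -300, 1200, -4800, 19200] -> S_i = 75*-4^i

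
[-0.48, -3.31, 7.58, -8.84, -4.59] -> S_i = Random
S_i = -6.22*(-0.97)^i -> [-6.22, 6.03, -5.85, 5.68, -5.51]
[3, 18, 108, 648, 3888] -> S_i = 3*6^i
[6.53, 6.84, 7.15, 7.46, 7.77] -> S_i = 6.53 + 0.31*i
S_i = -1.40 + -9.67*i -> [-1.4, -11.07, -20.74, -30.41, -40.08]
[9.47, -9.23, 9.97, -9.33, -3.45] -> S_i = Random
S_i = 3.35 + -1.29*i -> [3.35, 2.06, 0.77, -0.52, -1.81]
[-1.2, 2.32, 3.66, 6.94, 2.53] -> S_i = Random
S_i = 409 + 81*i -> [409, 490, 571, 652, 733]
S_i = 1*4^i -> [1, 4, 16, 64, 256]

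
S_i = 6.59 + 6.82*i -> [6.59, 13.41, 20.23, 27.05, 33.87]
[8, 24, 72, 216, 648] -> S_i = 8*3^i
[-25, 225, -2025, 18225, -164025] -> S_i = -25*-9^i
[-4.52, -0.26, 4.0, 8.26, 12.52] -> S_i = -4.52 + 4.26*i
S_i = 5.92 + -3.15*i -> [5.92, 2.77, -0.38, -3.53, -6.68]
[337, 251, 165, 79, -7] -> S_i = 337 + -86*i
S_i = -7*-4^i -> [-7, 28, -112, 448, -1792]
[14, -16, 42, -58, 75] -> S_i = Random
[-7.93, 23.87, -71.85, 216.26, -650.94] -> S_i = -7.93*(-3.01)^i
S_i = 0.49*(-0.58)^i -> [0.49, -0.28, 0.16, -0.1, 0.06]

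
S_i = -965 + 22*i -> [-965, -943, -921, -899, -877]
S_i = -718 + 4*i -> [-718, -714, -710, -706, -702]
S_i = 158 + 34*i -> [158, 192, 226, 260, 294]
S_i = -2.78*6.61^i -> [-2.78, -18.38, -121.46, -802.88, -5307.02]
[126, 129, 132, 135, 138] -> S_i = 126 + 3*i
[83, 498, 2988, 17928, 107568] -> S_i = 83*6^i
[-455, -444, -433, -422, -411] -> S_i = -455 + 11*i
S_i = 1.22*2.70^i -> [1.22, 3.29, 8.89, 24.01, 64.84]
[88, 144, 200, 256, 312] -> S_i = 88 + 56*i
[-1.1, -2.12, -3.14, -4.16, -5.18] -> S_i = -1.10 + -1.02*i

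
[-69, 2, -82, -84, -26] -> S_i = Random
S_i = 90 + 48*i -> [90, 138, 186, 234, 282]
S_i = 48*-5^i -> [48, -240, 1200, -6000, 30000]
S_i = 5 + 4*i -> [5, 9, 13, 17, 21]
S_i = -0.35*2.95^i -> [-0.35, -1.03, -3.05, -8.99, -26.51]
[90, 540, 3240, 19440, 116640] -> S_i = 90*6^i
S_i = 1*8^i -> [1, 8, 64, 512, 4096]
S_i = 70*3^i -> [70, 210, 630, 1890, 5670]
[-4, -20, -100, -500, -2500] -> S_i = -4*5^i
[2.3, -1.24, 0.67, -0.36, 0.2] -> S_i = 2.30*(-0.54)^i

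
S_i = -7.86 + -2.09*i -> [-7.86, -9.95, -12.04, -14.13, -16.22]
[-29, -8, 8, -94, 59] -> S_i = Random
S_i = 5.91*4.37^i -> [5.91, 25.83, 112.86, 493.21, 2155.33]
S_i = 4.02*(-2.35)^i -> [4.02, -9.45, 22.2, -52.17, 122.6]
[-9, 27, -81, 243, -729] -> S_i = -9*-3^i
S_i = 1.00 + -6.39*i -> [1.0, -5.39, -11.78, -18.17, -24.56]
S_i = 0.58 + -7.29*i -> [0.58, -6.71, -14.0, -21.29, -28.58]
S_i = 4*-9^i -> [4, -36, 324, -2916, 26244]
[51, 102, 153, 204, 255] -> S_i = 51 + 51*i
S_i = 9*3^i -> [9, 27, 81, 243, 729]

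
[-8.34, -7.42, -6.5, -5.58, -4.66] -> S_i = -8.34 + 0.92*i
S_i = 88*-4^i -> [88, -352, 1408, -5632, 22528]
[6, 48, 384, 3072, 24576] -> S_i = 6*8^i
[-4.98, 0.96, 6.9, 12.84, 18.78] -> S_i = -4.98 + 5.94*i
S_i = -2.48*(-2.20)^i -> [-2.48, 5.46, -12.0, 26.41, -58.1]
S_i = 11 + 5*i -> [11, 16, 21, 26, 31]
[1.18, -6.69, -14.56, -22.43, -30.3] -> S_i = 1.18 + -7.87*i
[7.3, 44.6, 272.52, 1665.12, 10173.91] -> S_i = 7.30*6.11^i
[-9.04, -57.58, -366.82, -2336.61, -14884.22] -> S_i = -9.04*6.37^i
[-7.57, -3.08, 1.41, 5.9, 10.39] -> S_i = -7.57 + 4.49*i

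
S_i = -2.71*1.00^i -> [-2.71, -2.71, -2.71, -2.71, -2.71]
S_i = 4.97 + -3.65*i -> [4.97, 1.32, -2.33, -5.98, -9.63]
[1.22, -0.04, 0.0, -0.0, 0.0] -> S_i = 1.22*(-0.03)^i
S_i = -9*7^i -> [-9, -63, -441, -3087, -21609]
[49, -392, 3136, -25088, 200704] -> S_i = 49*-8^i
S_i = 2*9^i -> [2, 18, 162, 1458, 13122]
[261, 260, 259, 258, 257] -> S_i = 261 + -1*i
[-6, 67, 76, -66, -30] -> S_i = Random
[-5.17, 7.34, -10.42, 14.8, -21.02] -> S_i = -5.17*(-1.42)^i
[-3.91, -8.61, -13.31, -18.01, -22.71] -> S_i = -3.91 + -4.70*i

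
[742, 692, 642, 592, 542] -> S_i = 742 + -50*i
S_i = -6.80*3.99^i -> [-6.8, -27.13, -108.26, -431.94, -1723.46]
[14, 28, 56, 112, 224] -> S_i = 14*2^i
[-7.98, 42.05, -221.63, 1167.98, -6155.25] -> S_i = -7.98*(-5.27)^i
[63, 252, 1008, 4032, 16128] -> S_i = 63*4^i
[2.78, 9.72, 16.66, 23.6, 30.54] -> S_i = 2.78 + 6.94*i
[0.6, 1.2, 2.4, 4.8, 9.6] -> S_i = 0.60*2.00^i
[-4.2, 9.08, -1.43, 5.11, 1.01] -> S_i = Random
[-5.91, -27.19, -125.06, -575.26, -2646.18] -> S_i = -5.91*4.60^i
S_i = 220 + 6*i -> [220, 226, 232, 238, 244]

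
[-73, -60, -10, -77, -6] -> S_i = Random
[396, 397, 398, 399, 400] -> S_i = 396 + 1*i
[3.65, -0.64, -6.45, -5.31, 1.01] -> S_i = Random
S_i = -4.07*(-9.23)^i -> [-4.07, 37.57, -346.74, 3200.37, -29539.37]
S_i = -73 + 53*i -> [-73, -20, 33, 86, 139]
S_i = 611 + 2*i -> [611, 613, 615, 617, 619]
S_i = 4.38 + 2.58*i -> [4.38, 6.96, 9.54, 12.12, 14.7]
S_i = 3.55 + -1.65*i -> [3.55, 1.9, 0.25, -1.4, -3.05]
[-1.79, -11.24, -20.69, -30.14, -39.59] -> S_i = -1.79 + -9.45*i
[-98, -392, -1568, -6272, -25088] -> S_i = -98*4^i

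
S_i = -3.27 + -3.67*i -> [-3.27, -6.94, -10.61, -14.28, -17.95]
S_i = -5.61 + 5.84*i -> [-5.61, 0.23, 6.07, 11.91, 17.75]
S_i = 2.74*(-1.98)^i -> [2.74, -5.43, 10.74, -21.27, 42.11]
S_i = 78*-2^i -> [78, -156, 312, -624, 1248]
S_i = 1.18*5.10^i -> [1.18, 6.02, 30.69, 156.53, 798.29]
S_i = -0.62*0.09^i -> [-0.62, -0.06, -0.01, -0.0, -0.0]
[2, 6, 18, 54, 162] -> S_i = 2*3^i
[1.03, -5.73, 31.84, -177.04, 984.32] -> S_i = 1.03*(-5.56)^i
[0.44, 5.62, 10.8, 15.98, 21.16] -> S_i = 0.44 + 5.18*i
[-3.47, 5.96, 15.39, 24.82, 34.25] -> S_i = -3.47 + 9.43*i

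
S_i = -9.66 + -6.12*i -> [-9.66, -15.78, -21.9, -28.02, -34.14]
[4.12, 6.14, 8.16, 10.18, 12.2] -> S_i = 4.12 + 2.02*i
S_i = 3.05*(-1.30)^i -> [3.05, -3.96, 5.15, -6.7, 8.71]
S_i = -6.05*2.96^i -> [-6.05, -17.91, -53.01, -156.9, -464.43]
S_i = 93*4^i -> [93, 372, 1488, 5952, 23808]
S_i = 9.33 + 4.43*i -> [9.33, 13.76, 18.19, 22.62, 27.05]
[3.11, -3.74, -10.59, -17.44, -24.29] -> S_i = 3.11 + -6.85*i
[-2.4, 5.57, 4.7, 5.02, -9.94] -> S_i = Random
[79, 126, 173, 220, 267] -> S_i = 79 + 47*i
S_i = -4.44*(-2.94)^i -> [-4.44, 13.05, -38.38, 112.83, -331.72]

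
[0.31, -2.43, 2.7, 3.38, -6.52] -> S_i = Random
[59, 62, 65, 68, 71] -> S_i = 59 + 3*i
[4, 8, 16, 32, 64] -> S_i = 4*2^i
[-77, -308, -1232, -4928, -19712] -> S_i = -77*4^i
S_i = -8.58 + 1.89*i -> [-8.58, -6.69, -4.8, -2.91, -1.02]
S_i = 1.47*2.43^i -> [1.47, 3.57, 8.68, 21.09, 51.26]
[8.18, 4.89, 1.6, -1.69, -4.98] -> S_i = 8.18 + -3.29*i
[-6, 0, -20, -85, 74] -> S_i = Random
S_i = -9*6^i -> [-9, -54, -324, -1944, -11664]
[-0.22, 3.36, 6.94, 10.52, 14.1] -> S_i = -0.22 + 3.58*i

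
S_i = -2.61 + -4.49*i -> [-2.61, -7.1, -11.59, -16.08, -20.57]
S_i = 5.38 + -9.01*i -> [5.38, -3.63, -12.64, -21.65, -30.66]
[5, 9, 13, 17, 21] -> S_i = 5 + 4*i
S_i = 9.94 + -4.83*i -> [9.94, 5.11, 0.28, -4.55, -9.38]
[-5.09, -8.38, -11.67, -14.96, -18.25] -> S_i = -5.09 + -3.29*i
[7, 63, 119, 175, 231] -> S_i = 7 + 56*i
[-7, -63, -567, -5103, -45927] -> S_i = -7*9^i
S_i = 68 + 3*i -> [68, 71, 74, 77, 80]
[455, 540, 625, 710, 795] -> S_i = 455 + 85*i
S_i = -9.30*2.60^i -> [-9.3, -24.18, -62.87, -163.46, -424.99]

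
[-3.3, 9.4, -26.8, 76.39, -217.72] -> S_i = -3.30*(-2.85)^i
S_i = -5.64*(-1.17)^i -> [-5.64, 6.6, -7.72, 9.03, -10.57]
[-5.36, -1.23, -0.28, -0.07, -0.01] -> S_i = -5.36*0.23^i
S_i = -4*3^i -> [-4, -12, -36, -108, -324]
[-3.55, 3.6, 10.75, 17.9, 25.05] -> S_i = -3.55 + 7.15*i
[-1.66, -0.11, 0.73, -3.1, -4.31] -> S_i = Random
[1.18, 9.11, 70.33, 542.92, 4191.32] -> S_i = 1.18*7.72^i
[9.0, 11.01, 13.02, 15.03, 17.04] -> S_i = 9.00 + 2.01*i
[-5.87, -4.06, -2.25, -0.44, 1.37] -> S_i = -5.87 + 1.81*i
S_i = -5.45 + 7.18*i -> [-5.45, 1.73, 8.91, 16.09, 23.27]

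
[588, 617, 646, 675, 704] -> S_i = 588 + 29*i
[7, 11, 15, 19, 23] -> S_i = 7 + 4*i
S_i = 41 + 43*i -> [41, 84, 127, 170, 213]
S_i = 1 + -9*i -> [1, -8, -17, -26, -35]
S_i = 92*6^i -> [92, 552, 3312, 19872, 119232]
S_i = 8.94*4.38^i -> [8.94, 39.16, 171.51, 751.21, 3290.29]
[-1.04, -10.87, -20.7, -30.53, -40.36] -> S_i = -1.04 + -9.83*i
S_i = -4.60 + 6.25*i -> [-4.6, 1.65, 7.9, 14.15, 20.4]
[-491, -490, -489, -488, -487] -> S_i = -491 + 1*i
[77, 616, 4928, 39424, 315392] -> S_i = 77*8^i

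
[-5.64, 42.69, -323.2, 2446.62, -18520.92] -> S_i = -5.64*(-7.57)^i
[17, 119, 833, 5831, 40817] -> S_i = 17*7^i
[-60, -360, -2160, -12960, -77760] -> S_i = -60*6^i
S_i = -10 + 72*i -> [-10, 62, 134, 206, 278]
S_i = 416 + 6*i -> [416, 422, 428, 434, 440]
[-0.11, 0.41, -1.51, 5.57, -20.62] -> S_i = -0.11*(-3.70)^i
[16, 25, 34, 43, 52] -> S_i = 16 + 9*i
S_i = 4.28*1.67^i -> [4.28, 7.15, 11.94, 19.93, 33.29]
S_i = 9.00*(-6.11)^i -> [9.0, -54.99, 335.99, -2052.89, 12543.17]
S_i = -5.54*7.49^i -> [-5.54, -41.49, -310.79, -2327.85, -17435.61]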